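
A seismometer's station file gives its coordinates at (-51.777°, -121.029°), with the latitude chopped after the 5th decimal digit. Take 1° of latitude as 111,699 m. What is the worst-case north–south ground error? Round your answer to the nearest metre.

1 metres

Truncating at 5 decimal places can drop up to a full unit in the last place, so the latitude may be off by as much as 1e-05°.
North–south distance: 1e-05° × 111699 m/° = 1.11699 m.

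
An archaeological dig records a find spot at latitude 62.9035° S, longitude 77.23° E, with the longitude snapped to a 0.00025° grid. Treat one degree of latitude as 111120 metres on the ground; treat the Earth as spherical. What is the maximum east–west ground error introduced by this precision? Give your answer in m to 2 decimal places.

With a 0.00025° grid the true value lies within half a step, ±0.00025°/2 = ±0.000125°, of the stored one.
Parallels shrink by cos φ, so at 62.9035° a degree of longitude is 111120 × 0.4555 ≈ 50614.1 m.
Maximum E–W displacement: 0.000125 × 50614.1 = 6.32676 m.

6.33 m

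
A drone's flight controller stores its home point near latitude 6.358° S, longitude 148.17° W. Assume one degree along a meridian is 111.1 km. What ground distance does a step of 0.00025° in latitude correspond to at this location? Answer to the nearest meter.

Along a meridian 0.00025° is 0.00025 × 111100 = 27.775 m.

28 meters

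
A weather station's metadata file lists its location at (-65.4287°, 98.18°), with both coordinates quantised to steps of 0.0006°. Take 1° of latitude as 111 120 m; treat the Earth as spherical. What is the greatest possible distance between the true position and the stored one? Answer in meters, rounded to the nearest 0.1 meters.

With a 0.0006° grid the true value lies within half a step, ±0.0006°/2 = ±0.0003°, of the stored one.
North–south component: 0.0003° × 111120 = 33.336 m.
Longitude error → 0.0003 × 111120 × cos 65.4287° = 0.0003 × 111120 × 0.4158 ≈ 13.862 m.
Worst case both components are at the extreme and orthogonal: √(33.336² + 13.862²) ≈ 36.1032 m.

36.1 meters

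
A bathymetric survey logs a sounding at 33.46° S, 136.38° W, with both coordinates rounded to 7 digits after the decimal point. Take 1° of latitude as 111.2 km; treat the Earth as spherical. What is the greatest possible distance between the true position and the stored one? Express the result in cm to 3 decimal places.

Rounding to 7 decimal places leaves each coordinate within ±5e-08° of the true value.
North–south component: 5e-08° × 111200 = 0.00556 m.
Longitude error → 5e-08 × 111200 × cos 33.46° = 5e-08 × 111200 × 0.8343 ≈ 0.00463855 m.
Worst case both components are at the extreme and orthogonal: √(0.00556² + 0.00463855²) ≈ 0.00724084 m.
That is 0.00724084 m = 0.72408 cm.

0.724 cm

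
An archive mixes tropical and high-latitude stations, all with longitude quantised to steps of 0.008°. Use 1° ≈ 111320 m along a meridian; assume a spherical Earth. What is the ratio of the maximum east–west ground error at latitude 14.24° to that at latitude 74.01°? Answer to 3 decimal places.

3.519

With a 0.008° grid the true value lies within half a step, ±0.008°/2 = ±0.004°, of the stored one.
Error at 14.24° = 0.004° × 111320 × cos 14.24° ≈ 445.28 × 0.9693 = 431.6 m.
Error at 74.01° = 0.004° × 111320 × cos 74.01° ≈ 445.28 × 0.2755 = 122.66 m.
Ratio: 431.6 / 122.66 = cos 14.24° / cos 74.01° ≈ 3.5186.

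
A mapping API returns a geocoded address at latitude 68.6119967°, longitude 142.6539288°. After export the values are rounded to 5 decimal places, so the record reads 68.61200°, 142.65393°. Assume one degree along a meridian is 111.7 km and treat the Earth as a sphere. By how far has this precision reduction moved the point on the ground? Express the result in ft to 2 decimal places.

1.22 ft

Δlat = 68.6119967 − 68.61200 = -0.0000033°; Δlon = 142.6539288 − 142.65393 = -0.0000012°.
North–south shift: -0.0000033 × 111700 = -0.36861 m.
E–W at 68.612°: -0.0000012° × 111700 × cos 68.612° = -0.0000012 × 111700 × 0.3647 ≈ -0.0488819 m.
Distance: √(0.36861² + 0.0488819²) ≈ 0.371837 m.
Converting: 0.371837 m × 3.2808 ft/m ≈ 1.2199 ft.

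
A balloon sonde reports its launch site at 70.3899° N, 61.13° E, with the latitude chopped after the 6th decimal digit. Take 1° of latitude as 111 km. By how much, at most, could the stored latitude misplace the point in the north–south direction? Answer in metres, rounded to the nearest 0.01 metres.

0.11 metres

Truncating at 6 decimal places can drop up to a full unit in the last place, so the latitude may be off by as much as 1e-06°.
So the N–S error is at most 1e-06 × 111000 = 0.111 m.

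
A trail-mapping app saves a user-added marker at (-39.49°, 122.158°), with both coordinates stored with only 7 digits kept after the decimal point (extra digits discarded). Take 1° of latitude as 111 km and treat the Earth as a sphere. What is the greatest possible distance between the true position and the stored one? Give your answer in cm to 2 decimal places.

Truncating at 7 decimal places can drop up to a full unit in the last place, so each coordinate may be off by as much as 1e-07°.
North–south component: 1e-07° × 111000 = 0.0111 m.
Longitude error → 1e-07 × 111000 × cos 39.49° = 1e-07 × 111000 × 0.7717 ≈ 0.00856627 m.
Combining orthogonally: (0.0111² + 0.00856627²)^½ ≈ 0.0140211 m.
That is 0.0140211 m = 1.4021 cm.

1.40 cm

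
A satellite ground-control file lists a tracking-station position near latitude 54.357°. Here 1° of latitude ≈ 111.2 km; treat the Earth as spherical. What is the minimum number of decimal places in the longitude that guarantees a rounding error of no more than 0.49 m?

5

At 54.357° one degree of longitude covers 111200 × cos 54.357° ≈ 111200 × 0.5827 ≈ 64799.9 m.
N decimal places → at most half a unit in the last place, 0.5 × 10⁻ᴺ° = 64799.9/2 × 10⁻ᴺ m.
Need 0.5 × 64799.9 × 10⁻ᴺ ≤ 0.49 → 10⁻ᴺ ≤ 1.512e-05, so N ≥ 4.82.
So 5 decimal places suffice (0.324 m); 4 would allow up to 3.24 m.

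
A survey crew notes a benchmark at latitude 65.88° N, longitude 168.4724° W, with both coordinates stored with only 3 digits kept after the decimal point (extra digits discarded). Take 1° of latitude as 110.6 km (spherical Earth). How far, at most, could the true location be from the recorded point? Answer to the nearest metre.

Truncating at 3 decimal places can drop up to a full unit in the last place, so each coordinate may be off by as much as 0.001°.
Latitude error → 0.001 × 110600 = 110.6 m along the meridian.
Longitude error → 0.001 × 110600 × cos 65.88° = 0.001 × 110600 × 0.4086 ≈ 45.1966 m.
The two errors are perpendicular, so the maximum displacement is √(110.6² + 45.1966²) ≈ 119.478 m.

119 metres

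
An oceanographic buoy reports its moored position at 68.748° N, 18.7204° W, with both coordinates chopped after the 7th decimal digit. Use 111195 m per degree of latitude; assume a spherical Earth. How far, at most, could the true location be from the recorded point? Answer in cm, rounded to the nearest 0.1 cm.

1.2 cm

Truncating at 7 decimal places can drop up to a full unit in the last place, so each coordinate may be off by as much as 1e-07°.
N–S: 1e-07° × 111195 m/° = 0.0111195 m.
Longitude error → 1e-07 × 111195 × cos 68.748° = 1e-07 × 111195 × 0.3625 ≈ 0.00403049 m.
Worst case both components are at the extreme and orthogonal: √(0.0111195² + 0.00403049²) ≈ 0.0118274 m.
That is 0.0118274 m = 1.1827 cm.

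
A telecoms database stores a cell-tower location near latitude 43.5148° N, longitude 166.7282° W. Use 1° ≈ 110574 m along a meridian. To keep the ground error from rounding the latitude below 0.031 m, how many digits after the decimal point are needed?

One degree of latitude covers 110574 m.
N decimal places → at most half a unit in the last place, 0.5 × 10⁻ᴺ° = 110574/2 × 10⁻ᴺ m.
Need 0.5 × 110574 × 10⁻ᴺ ≤ 0.031 → 10⁻ᴺ ≤ 5.607e-07, so N ≥ 6.25.
At 6 places the error can reach 0.0553 m, but 7 places keeps it to 0.00553 m.

7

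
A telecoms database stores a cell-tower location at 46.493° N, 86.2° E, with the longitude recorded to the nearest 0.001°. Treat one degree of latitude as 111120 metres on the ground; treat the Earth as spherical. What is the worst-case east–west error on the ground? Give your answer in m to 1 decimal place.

38.2 m

Rounding to 3 decimal places leaves the longitude within ±0.0005° of the true value.
One degree of longitude at 46.493° is 111120 × cos 46.493° ≈ 111120 × 0.6884 = 76499.8 m.
So at most 0.0005° × 76499.8 ≈ 38.2499 m east–west.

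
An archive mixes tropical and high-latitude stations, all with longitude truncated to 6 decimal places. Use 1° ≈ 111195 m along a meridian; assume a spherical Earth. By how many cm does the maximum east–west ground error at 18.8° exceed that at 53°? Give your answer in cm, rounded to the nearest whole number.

Truncating at 6 decimal places can drop up to a full unit in the last place, so the longitude may be off by as much as 1e-06°.
Error at 18.8° = 1e-06° × 111195 × cos 18.8° ≈ 0.11119 × 0.9466 = 0.10526 m.
At 53°: 1e-06° × 111195 × cos 53° = 1e-06 × 111195 × 0.6018 ≈ 0.066919 m.
So the lower-latitude error exceeds the higher by 0.10526 − 0.066919 = 0.038344 m.
That is 0.0383438 m = 3.8344 cm.

4 cm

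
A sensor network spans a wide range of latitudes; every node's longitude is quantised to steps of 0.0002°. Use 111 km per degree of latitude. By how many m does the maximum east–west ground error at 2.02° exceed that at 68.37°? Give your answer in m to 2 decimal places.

7.00 m

With a 0.0002° grid the true value lies within half a step, ±0.0002°/2 = ±0.0001°, of the stored one.
Error at 2.02° = 0.0001° × 111000 × cos 2.02° ≈ 11.1 × 0.9994 = 11.093 m.
At 68.37°: 0.0001° × 111000 × cos 68.37° = 0.0001 × 111000 × 0.3686 ≈ 4.0916 m.
So the lower-latitude error exceeds the higher by 11.093 − 4.0916 = 7.0015 m.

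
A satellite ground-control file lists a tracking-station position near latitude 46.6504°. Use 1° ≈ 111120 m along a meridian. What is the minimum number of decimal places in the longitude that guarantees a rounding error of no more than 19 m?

4

At 46.6504° one degree of longitude covers 111120 × cos 46.6504° ≈ 111120 × 0.6864 ≈ 76278.1 m.
With N decimal places the half-ulp bound is 0.5·10⁻ᴺ°, or 0.5·10⁻ᴺ × 76278.1 m on the ground.
Need 0.5 × 76278.1 × 10⁻ᴺ ≤ 19 → 10⁻ᴺ ≤ 4.982e-04, so N ≥ 3.30.
N = 3 would give 38.1 m (too coarse); N = 4 gives 3.81 m ≤ 19 m.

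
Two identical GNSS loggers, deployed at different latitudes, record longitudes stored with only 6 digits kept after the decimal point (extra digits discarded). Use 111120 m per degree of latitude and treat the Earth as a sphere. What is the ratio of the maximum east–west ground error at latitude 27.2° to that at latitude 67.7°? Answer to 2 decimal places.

Truncating at 6 decimal places can drop up to a full unit in the last place, so the longitude may be off by as much as 1e-06°.
At 27.2°: 1e-06° × 111120 × cos 27.2° = 1e-06 × 111120 × 0.8894 ≈ 0.098832 m.
Error at 67.7° = 1e-06° × 111120 × cos 67.7° ≈ 0.11112 × 0.3795 = 0.042165 m.
Ratio: 0.098832 / 0.042165 = cos 27.2° / cos 67.7° ≈ 2.3439.

2.34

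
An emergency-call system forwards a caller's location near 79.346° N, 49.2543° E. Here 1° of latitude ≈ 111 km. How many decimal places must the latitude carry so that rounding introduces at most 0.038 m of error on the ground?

7

One degree of latitude covers 111000 m.
With N decimal places the half-ulp bound is 0.5·10⁻ᴺ°, or 0.5·10⁻ᴺ × 111000 m on the ground.
Need 0.5 × 111000 × 10⁻ᴺ ≤ 0.038 → 10⁻ᴺ ≤ 6.847e-07, so N ≥ 6.16.
So 7 decimal places suffice (0.00555 m); 6 would allow up to 0.0555 m.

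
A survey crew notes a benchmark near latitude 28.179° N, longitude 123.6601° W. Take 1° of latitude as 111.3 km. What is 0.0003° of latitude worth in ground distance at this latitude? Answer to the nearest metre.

0.0003° × 111300 m/° = 33.39 m.

33 metres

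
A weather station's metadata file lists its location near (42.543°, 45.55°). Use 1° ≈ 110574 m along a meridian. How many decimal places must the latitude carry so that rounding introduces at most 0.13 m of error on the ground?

One degree of latitude covers 110574 m.
With N decimal places the half-ulp bound is 0.5·10⁻ᴺ°, or 0.5·10⁻ᴺ × 110574 m on the ground.
Setting 55287 × 10⁻ᴺ ≤ 0.13 gives 10ᴺ ≥ 4.253e+05, i.e. N ≥ 5.63.
So 6 decimal places suffice (0.0553 m); 5 would allow up to 0.553 m.

6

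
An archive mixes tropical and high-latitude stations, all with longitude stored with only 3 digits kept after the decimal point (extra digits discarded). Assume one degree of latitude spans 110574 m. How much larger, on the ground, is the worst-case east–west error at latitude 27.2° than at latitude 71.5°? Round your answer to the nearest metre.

63 metres

Truncating at 3 decimal places can drop up to a full unit in the last place, so the longitude may be off by as much as 0.001°.
Error at 27.2° = 0.001° × 110574 × cos 27.2° ≈ 110.57 × 0.8894 = 98.346 m.
At 71.5°: 0.001° × 110574 × cos 71.5° = 0.001 × 110574 × 0.3173 ≈ 35.086 m.
So the lower-latitude error exceeds the higher by 98.346 − 35.086 = 63.261 m.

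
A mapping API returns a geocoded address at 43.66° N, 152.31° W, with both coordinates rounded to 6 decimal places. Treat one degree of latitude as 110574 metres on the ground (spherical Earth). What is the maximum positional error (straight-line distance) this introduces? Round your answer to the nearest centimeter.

Rounding to 6 decimal places leaves each coordinate within ±5e-07° of the true value.
N–S: 5e-07° × 110574 m/° = 0.055287 m.
E–W at 43.66°: 5e-07° × 110574 × cos 43.66° = 5e-07 × 110574 × 0.7234 ≈ 0.0399973 m.
Worst case both components are at the extreme and orthogonal: √(0.055287² + 0.0399973²) ≈ 0.0682381 m.
That is 0.0682381 m = 6.8238 cm.

7 centimeters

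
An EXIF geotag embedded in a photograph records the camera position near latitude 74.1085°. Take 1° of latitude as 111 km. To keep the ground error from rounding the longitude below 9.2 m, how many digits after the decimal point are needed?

4

At 74.1085° one degree of longitude covers 111000 × cos 74.1085° ≈ 111000 × 0.2738 ≈ 30393.6 m.
With N decimal places the half-ulp bound is 0.5·10⁻ᴺ°, or 0.5·10⁻ᴺ × 30393.6 m on the ground.
Need 0.5 × 30393.6 × 10⁻ᴺ ≤ 9.2 → 10⁻ᴺ ≤ 6.054e-04, so N ≥ 3.22.
So 4 decimal places suffice (1.52 m); 3 would allow up to 15.2 m.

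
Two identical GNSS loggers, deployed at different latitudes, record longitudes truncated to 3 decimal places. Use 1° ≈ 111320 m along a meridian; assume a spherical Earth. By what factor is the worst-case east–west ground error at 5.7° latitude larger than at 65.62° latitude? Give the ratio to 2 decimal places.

Truncating at 3 decimal places can drop up to a full unit in the last place, so the longitude may be off by as much as 0.001°.
Error at 5.7° = 0.001° × 111320 × cos 5.7° ≈ 111.32 × 0.9951 = 110.77 m.
At 65.62°: 0.001° × 111320 × cos 65.62° = 0.001 × 111320 × 0.4128 ≈ 45.951 m.
Ratio: 110.77 / 45.951 = cos 5.7° / cos 65.62° ≈ 2.4106.

2.41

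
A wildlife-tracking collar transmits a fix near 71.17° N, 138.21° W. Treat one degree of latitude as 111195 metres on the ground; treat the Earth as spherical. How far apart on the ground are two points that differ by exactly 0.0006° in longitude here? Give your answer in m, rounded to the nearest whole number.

0.0006° of longitude at 71.17° is 0.0006 × 111195 × cos 71.17° ≈ 0.0006 × 35889.4 = 21.5337 m.

22 m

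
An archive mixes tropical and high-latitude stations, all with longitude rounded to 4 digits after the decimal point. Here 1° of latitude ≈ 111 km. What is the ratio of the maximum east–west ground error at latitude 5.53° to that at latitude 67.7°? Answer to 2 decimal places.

Rounding to 4 decimal places leaves the longitude within ±5e-05° of the true value.
At 5.53°: 5e-05° × 111000 × cos 5.53° = 5e-05 × 111000 × 0.9953 ≈ 5.5242 m.
Error at 67.7° = 5e-05° × 111000 × cos 67.7° ≈ 5.55 × 0.3795 = 2.106 m.
The ratio reduces to cos 5.53° / cos 67.7° = 0.9953/0.3795 ≈ 2.6231.

2.62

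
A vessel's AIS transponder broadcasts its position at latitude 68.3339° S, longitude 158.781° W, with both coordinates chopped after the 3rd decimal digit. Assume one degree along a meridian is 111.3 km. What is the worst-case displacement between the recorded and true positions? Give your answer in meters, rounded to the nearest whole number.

119 meters

Truncating at 3 decimal places can drop up to a full unit in the last place, so each coordinate may be off by as much as 0.001°.
North–south component: 0.001° × 111300 = 111.3 m.
E–W at 68.3339°: 0.001° × 111300 × cos 68.3339° = 0.001 × 111300 × 0.3692 ≈ 41.0916 m.
The two errors are perpendicular, so the maximum displacement is √(111.3² + 41.0916²) ≈ 118.643 m.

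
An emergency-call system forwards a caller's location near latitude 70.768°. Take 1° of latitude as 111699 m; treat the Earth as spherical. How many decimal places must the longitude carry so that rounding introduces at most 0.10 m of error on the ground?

6 decimal places

At 70.768° one degree of longitude covers 111699 × cos 70.768° ≈ 111699 × 0.3294 ≈ 36793 m.
N decimal places → at most half a unit in the last place, 0.5 × 10⁻ᴺ° = 36793/2 × 10⁻ᴺ m.
Setting 18396.5 × 10⁻ᴺ ≤ 0.10 gives 10ᴺ ≥ 1.84e+05, i.e. N ≥ 5.26.
N = 5 would give 0.184 m (too coarse); N = 6 gives 0.0184 m ≤ 0.10 m.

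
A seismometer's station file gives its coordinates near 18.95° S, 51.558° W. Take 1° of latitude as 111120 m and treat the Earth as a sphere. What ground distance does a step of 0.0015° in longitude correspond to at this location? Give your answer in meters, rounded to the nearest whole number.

158 meters

0.0015° of longitude at 18.95° is 0.0015 × 111120 × cos 18.95° ≈ 0.0015 × 105098 = 157.646 m.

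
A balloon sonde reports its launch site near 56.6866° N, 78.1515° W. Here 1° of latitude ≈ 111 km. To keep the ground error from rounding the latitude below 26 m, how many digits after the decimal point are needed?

4 decimal places

One degree of latitude covers 111000 m.
N decimal places → at most half a unit in the last place, 0.5 × 10⁻ᴺ° = 111000/2 × 10⁻ᴺ m.
Setting 55500 × 10⁻ᴺ ≤ 26 gives 10ᴺ ≥ 2135, i.e. N ≥ 3.33.
So 4 decimal places suffice (5.55 m); 3 would allow up to 55.5 m.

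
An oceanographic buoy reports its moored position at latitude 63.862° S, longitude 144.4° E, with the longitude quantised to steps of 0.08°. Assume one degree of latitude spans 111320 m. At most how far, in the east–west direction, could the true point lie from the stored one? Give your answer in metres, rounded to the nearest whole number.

With a 0.08° grid the true value lies within half a step, ±0.08°/2 = ±0.04°, of the stored one.
One degree of longitude at 63.862° is 111320 × cos 63.862° ≈ 111320 × 0.4405 = 49040.3 m.
So at most 0.04° × 49040.3 ≈ 1961.61 m east–west.

1962 metres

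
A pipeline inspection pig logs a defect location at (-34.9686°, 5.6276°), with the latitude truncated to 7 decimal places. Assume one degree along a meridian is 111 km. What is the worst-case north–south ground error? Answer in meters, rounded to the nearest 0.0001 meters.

Truncating at 7 decimal places can drop up to a full unit in the last place, so the latitude may be off by as much as 1e-07°.
Along the meridian that is 1e-07° × 111000 m/° = 0.0111 m.

0.0111 meters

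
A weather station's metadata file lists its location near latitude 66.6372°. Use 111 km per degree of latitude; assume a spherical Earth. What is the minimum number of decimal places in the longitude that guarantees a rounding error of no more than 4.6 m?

At 66.6372° one degree of longitude covers 111000 × cos 66.6372° ≈ 111000 × 0.3966 ≈ 44017.3 m.
Rounding to N decimal places gives at most 0.5 × 10⁻ᴺ degrees of error, i.e. 0.5 × 10⁻ᴺ × 44017.3 m.
Need 0.5 × 44017.3 × 10⁻ᴺ ≤ 4.6 → 10⁻ᴺ ≤ 2.090e-04, so N ≥ 3.68.
So 4 decimal places suffice (2.2 m); 3 would allow up to 22 m.

4 decimal places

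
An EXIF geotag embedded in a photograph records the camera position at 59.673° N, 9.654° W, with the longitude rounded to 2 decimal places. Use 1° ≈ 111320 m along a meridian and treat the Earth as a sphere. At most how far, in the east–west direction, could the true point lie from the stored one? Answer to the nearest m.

Rounding to 2 decimal places leaves the longitude within ±0.005° of the true value.
At latitude 59.673° a degree of longitude spans 111320 m × cos 59.673° = 111320 × 0.5049 ≈ 56209.3 m.
Maximum E–W displacement: 0.005 × 56209.3 = 281.047 m.

281 m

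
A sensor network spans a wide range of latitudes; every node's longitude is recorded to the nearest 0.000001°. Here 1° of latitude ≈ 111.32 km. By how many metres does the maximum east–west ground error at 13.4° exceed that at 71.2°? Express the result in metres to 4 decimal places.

Rounding to 6 decimal places leaves the longitude within ±5e-07° of the true value.
At 13.4°: 5e-07° × 111320 × cos 13.4° = 5e-07 × 111320 × 0.9728 ≈ 0.054145 m.
At 71.2°: 5e-07° × 111320 × cos 71.2° = 5e-07 × 111320 × 0.3223 ≈ 0.017937 m.
Difference: 0.054145 − 0.017937 = 0.036207 m.

0.0362 metres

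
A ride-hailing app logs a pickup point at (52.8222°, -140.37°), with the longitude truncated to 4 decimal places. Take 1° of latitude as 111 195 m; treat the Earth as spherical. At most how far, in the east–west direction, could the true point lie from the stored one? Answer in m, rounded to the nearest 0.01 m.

Truncating at 4 decimal places can drop up to a full unit in the last place, so the longitude may be off by as much as 0.0001°.
At latitude 52.8222° a degree of longitude spans 111195 m × cos 52.8222° = 111195 × 0.6043 ≈ 67194.1 m.
Maximum E–W displacement: 0.0001 × 67194.1 = 6.71941 m.

6.72 m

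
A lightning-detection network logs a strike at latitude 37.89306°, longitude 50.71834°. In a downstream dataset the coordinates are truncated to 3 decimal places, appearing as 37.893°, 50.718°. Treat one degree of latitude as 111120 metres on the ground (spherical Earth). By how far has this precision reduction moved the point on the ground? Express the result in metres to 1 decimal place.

Δlat = 37.89306 − 37.893 = +0.00006°; Δlon = 50.71834 − 50.718 = +0.00034°.
North–south shift: 0.00006 × 111120 = 6.6672 m.
E–W at 37.893°: 0.00034° × 111120 × cos 37.893° = 0.00034 × 111120 × 0.7892 ≈ 29.8151 m.
Distance: √(6.6672² + 29.8151²) ≈ 30.5514 m.

30.6 metres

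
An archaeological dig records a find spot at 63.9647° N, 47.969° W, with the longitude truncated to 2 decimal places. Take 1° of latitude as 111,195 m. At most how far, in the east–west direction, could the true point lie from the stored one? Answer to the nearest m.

488 m

Truncating at 2 decimal places can drop up to a full unit in the last place, so the longitude may be off by as much as 0.01°.
One degree of longitude at 63.9647° is 111195 × cos 63.9647° ≈ 111195 × 0.4389 = 48806.2 m.
East–west error: 0.01° × 48806.2 m/° ≈ 488.062 m.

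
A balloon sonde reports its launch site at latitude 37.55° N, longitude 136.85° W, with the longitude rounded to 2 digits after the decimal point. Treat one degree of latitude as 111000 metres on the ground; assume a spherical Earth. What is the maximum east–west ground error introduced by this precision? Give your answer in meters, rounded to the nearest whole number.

440 meters

Rounding to 2 decimal places leaves the longitude within ±0.005° of the true value.
At latitude 37.55° a degree of longitude spans 111000 m × cos 37.55° = 111000 × 0.7928 ≈ 88003.2 m.
East–west error: 0.005° × 88003.2 m/° ≈ 440.016 m.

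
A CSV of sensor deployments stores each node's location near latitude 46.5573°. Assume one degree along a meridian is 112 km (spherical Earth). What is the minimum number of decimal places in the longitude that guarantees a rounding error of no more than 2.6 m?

At 46.5573° one degree of longitude covers 112000 × cos 46.5573° ≈ 112000 × 0.6876 ≈ 77014.4 m.
N decimal places → at most half a unit in the last place, 0.5 × 10⁻ᴺ° = 77014.4/2 × 10⁻ᴺ m.
Setting 38507.2 × 10⁻ᴺ ≤ 2.6 gives 10ᴺ ≥ 1.481e+04, i.e. N ≥ 4.17.
So 5 decimal places suffice (0.385 m); 4 would allow up to 3.85 m.

5 decimal places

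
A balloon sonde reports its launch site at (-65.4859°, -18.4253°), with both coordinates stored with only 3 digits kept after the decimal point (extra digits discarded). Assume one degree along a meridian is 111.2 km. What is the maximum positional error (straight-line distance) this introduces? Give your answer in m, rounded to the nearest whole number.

120 m

Truncating at 3 decimal places can drop up to a full unit in the last place, so each coordinate may be off by as much as 0.001°.
Latitude error → 0.001 × 111200 = 111.2 m along the meridian.
Longitude error → 0.001 × 111200 × cos 65.4859° = 0.001 × 111200 × 0.4149 ≈ 46.1388 m.
Worst case both components are at the extreme and orthogonal: √(111.2² + 46.1388²) ≈ 120.392 m.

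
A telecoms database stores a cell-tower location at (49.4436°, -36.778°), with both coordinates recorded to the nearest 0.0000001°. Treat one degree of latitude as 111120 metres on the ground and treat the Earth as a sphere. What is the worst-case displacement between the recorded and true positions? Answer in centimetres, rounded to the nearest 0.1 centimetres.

0.7 centimetres

Rounding to 7 decimal places leaves each coordinate within ±5e-08° of the true value.
N–S: 5e-08° × 111120 m/° = 0.005556 m.
East–west component at 49.4436°: 5e-08° × 111120 × cos 49.4436° ≈ 5e-08 × 72249.8 ≈ 0.00361249 m.
Combining orthogonally: (0.005556² + 0.00361249²)^½ ≈ 0.00662716 m.
That is 0.00662716 m = 0.66272 cm.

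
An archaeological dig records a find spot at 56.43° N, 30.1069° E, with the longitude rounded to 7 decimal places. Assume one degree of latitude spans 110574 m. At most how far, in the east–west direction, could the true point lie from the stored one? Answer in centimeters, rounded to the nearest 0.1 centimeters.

Rounding to 7 decimal places leaves the longitude within ±5e-08° of the true value.
Parallels shrink by cos φ, so at 56.43° a degree of longitude is 110574 × 0.5530 ≈ 61142.5 m.
Maximum E–W displacement: 5e-08 × 61142.5 = 0.00305712 m.
That is 0.00305712 m = 0.30571 cm.

0.3 centimeters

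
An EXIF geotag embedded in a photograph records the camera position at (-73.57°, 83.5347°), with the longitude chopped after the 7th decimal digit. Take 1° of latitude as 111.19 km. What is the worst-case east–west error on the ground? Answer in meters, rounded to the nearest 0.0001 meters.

0.0031 meters

Truncating at 7 decimal places can drop up to a full unit in the last place, so the longitude may be off by as much as 1e-07°.
At latitude 73.57° a degree of longitude spans 111190 m × cos 73.57° = 111190 × 0.2828 ≈ 31449.4 m.
Maximum E–W displacement: 1e-07 × 31449.4 = 0.00314494 m.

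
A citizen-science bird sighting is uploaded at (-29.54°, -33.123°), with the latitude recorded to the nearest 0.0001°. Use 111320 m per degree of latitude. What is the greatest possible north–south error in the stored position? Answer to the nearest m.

Rounding to 4 decimal places leaves the latitude within ±5e-05° of the true value.
Along the meridian that is 5e-05° × 111320 m/° = 5.566 m.

6 m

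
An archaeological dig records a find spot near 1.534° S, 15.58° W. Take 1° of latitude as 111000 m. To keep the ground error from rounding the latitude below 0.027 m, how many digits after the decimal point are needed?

One degree of latitude covers 111000 m.
Rounding to N decimal places gives at most 0.5 × 10⁻ᴺ degrees of error, i.e. 0.5 × 10⁻ᴺ × 111000 m.
Setting 55500 × 10⁻ᴺ ≤ 0.027 gives 10ᴺ ≥ 2.056e+06, i.e. N ≥ 6.31.
N = 6 would give 0.0555 m (too coarse); N = 7 gives 0.00555 m ≤ 0.027 m.

7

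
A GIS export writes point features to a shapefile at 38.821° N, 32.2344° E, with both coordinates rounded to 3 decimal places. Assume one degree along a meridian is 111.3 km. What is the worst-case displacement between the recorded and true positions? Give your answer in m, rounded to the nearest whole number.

Rounding to 3 decimal places leaves each coordinate within ±0.0005° of the true value.
Latitude error → 0.0005 × 111300 = 55.65 m along the meridian.
East–west component at 38.821°: 0.0005° × 111300 × cos 38.821° ≈ 0.0005 × 86714.7 ≈ 43.3574 m.
Combining orthogonally: (55.65² + 43.3574²)^½ ≈ 70.5463 m.

71 m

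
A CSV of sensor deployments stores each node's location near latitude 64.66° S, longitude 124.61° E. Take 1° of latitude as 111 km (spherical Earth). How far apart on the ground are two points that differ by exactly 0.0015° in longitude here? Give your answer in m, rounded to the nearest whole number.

71 m

One degree of longitude here spans 111000 × cos 64.66° = 111000 × 0.4280 ≈ 47506.8 m; 0.0015° of that is 71.2602 m.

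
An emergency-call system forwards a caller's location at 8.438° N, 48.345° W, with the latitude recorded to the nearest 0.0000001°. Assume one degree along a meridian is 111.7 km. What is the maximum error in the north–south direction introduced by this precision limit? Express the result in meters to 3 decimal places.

0.006 meters

Rounding to 7 decimal places leaves the latitude within ±5e-08° of the true value.
North–south distance: 5e-08° × 111700 m/° = 0.005585 m.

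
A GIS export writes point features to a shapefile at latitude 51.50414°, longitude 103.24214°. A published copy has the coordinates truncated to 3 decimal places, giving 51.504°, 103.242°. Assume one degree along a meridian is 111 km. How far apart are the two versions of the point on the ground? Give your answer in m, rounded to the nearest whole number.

The latitude changed by +0.00014° and the longitude by +0.00014°.
N–S: 0.00014° × 111000 m/° = 15.54 m.
E–W at 51.504°: 0.00014° × 111000 × cos 51.504° = 0.00014 × 111000 × 0.6225 ≈ 9.67303 m.
Combined displacement = (15.54² + 9.67303²)^½ ≈ 18.3046 m.

18 m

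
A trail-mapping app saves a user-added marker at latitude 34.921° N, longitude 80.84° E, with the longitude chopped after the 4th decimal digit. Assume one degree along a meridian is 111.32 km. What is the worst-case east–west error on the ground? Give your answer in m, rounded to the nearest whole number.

9 m

Truncating at 4 decimal places can drop up to a full unit in the last place, so the longitude may be off by as much as 0.0001°.
One degree of longitude at 34.921° is 111320 × cos 34.921° ≈ 111320 × 0.8199 = 91276 m.
So at most 0.0001° × 91276 ≈ 9.1276 m east–west.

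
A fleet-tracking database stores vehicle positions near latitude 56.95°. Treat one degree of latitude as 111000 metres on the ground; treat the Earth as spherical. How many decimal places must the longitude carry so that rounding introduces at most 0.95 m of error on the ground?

5 decimal places

At 56.95° one degree of longitude covers 111000 × cos 56.95° ≈ 111000 × 0.5454 ≈ 60536.1 m.
N decimal places → at most half a unit in the last place, 0.5 × 10⁻ᴺ° = 60536.1/2 × 10⁻ᴺ m.
Setting 30268.1 × 10⁻ᴺ ≤ 0.95 gives 10ᴺ ≥ 3.186e+04, i.e. N ≥ 4.50.
N = 4 would give 3.03 m (too coarse); N = 5 gives 0.303 m ≤ 0.95 m.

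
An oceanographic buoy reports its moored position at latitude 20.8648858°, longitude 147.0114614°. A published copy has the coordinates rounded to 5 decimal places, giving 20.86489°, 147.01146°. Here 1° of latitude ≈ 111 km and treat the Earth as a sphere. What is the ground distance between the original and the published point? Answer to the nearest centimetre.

49 centimetres

The latitude changed by -0.0000042° and the longitude by +0.0000014°.
N–S: -0.0000042° × 111000 m/° = -0.4662 m.
East–west at this latitude: 0.0000014° × 111000 × cos 20.8649° ≈ 0.0000014 × 103721 = 0.145209 m.
Combined displacement = (0.4662² + 0.145209²)^½ ≈ 0.488291 m.
That is 0.488291 m = 48.829 cm.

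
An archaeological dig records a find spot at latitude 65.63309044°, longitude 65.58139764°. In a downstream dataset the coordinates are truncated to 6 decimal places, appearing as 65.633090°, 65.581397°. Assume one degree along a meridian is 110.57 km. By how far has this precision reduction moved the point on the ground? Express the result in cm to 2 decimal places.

The latitude changed by +0.00000044° and the longitude by +0.00000064°.
N–S: 0.00000044° × 110570 m/° = 0.0486508 m.
E–W at 65.6331°: 0.00000064° × 110570 × cos 65.6331° = 0.00000064 × 110570 × 0.4126 ≈ 0.029196 m.
Hypotenuse of the two orthogonal shifts: √(0.0486508² + 0.029196²) = 0.056739 m.
That is 0.056739 m = 5.6739 cm.

5.67 cm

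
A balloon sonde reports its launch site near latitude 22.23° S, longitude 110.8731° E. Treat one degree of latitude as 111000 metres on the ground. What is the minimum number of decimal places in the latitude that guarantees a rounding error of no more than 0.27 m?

One degree of latitude covers 111000 m.
Rounding to N decimal places gives at most 0.5 × 10⁻ᴺ degrees of error, i.e. 0.5 × 10⁻ᴺ × 111000 m.
Need 0.5 × 111000 × 10⁻ᴺ ≤ 0.27 → 10⁻ᴺ ≤ 4.865e-06, so N ≥ 5.31.
So 6 decimal places suffice (0.0555 m); 5 would allow up to 0.555 m.

6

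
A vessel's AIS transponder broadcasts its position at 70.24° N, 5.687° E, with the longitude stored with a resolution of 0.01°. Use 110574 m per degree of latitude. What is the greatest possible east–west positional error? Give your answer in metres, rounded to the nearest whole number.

187 metres

With a 0.01° grid the true value lies within half a step, ±0.01°/2 = ±0.005°, of the stored one.
One degree of longitude at 70.24° is 110574 × cos 70.24° ≈ 110574 × 0.3381 = 37383 m.
So at most 0.005° × 37383 ≈ 186.915 m east–west.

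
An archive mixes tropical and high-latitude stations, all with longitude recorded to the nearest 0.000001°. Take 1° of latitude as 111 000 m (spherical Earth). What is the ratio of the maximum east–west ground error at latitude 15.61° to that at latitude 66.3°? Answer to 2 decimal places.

Rounding to 6 decimal places leaves the longitude within ±5e-07° of the true value.
Error at 15.61° = 5e-07° × 111000 × cos 15.61° ≈ 0.0555 × 0.9631 = 0.053453 m.
At 66.3°: 5e-07° × 111000 × cos 66.3° = 5e-07 × 111000 × 0.4019 ≈ 0.022308 m.
Ratio: 0.053453 / 0.022308 = cos 15.61° / cos 66.3° ≈ 2.3961.

2.40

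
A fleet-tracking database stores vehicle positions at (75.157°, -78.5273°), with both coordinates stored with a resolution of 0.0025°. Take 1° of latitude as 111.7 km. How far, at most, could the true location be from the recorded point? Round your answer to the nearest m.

With a 0.0025° grid the true value lies within half a step, ±0.0025°/2 = ±0.00125°, of the stored one.
N–S: 0.00125° × 111700 m/° = 139.625 m.
East–west component at 75.157°: 0.00125° × 111700 × cos 75.157° ≈ 0.00125 × 28614.3 ≈ 35.7679 m.
Combining orthogonally: (139.625² + 35.7679²)^½ ≈ 144.134 m.

144 m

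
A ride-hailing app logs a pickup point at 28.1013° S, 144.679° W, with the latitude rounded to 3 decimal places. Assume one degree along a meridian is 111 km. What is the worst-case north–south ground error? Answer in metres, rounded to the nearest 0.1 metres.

55.5 metres

Rounding to 3 decimal places leaves the latitude within ±0.0005° of the true value.
Along the meridian that is 0.0005° × 111000 m/° = 55.5 m.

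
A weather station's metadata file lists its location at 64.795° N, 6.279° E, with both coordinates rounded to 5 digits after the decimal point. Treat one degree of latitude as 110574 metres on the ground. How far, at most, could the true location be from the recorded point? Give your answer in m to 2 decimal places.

Rounding to 5 decimal places leaves each coordinate within ±5e-06° of the true value.
Latitude error → 5e-06 × 110574 = 0.55287 m along the meridian.
E–W at 64.795°: 5e-06° × 110574 × cos 64.795° = 5e-06 × 110574 × 0.4259 ≈ 0.235444 m.
Combining orthogonally: (0.55287² + 0.235444²)^½ ≈ 0.600915 m.

0.60 m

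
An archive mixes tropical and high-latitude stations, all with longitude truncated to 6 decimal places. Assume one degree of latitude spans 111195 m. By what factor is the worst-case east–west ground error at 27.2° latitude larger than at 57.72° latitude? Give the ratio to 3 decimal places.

1.665

Truncating at 6 decimal places can drop up to a full unit in the last place, so the longitude may be off by as much as 1e-06°.
At 27.2°: 1e-06° × 111195 × cos 27.2° = 1e-06 × 111195 × 0.8894 ≈ 0.098899 m.
At 57.72°: 1e-06° × 111195 × cos 57.72° = 1e-06 × 111195 × 0.5341 ≈ 0.059384 m.
The ratio reduces to cos 27.2° / cos 57.72° = 0.8894/0.5341 ≈ 1.6654.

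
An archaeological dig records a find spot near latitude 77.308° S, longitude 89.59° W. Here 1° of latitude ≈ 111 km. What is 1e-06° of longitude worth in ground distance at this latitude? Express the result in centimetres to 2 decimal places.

2.44 centimetres

1e-06° of longitude at 77.308° is 1e-06 × 111000 × cos 77.308° ≈ 1e-06 × 24387.8 = 0.0243878 m.
That is 0.0243878 m = 2.4388 cm.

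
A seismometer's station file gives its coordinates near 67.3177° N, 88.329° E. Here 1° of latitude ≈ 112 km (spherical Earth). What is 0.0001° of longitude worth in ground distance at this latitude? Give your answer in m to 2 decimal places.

0.0001° of longitude at 67.3177° is 0.0001 × 112000 × cos 67.3177° ≈ 0.0001 × 43189.6 = 4.31896 m.

4.32 m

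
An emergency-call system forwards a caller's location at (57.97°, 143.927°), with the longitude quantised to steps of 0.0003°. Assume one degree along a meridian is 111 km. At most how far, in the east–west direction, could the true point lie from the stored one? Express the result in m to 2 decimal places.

8.83 m

With a 0.0003° grid the true value lies within half a step, ±0.0003°/2 = ±0.00015°, of the stored one.
Parallels shrink by cos φ, so at 57.97° a degree of longitude is 111000 × 0.5304 ≈ 58870.3 m.
East–west error: 0.00015° × 58870.3 m/° ≈ 8.83055 m.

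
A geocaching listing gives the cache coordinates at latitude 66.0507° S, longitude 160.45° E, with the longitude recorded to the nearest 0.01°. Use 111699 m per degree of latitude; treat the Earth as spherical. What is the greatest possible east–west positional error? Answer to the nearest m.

Rounding to 2 decimal places leaves the longitude within ±0.005° of the true value.
One degree of longitude at 66.0507° is 111699 × cos 66.0507° ≈ 111699 × 0.4059 = 45341.8 m.
Maximum E–W displacement: 0.005 × 45341.8 = 226.709 m.

227 m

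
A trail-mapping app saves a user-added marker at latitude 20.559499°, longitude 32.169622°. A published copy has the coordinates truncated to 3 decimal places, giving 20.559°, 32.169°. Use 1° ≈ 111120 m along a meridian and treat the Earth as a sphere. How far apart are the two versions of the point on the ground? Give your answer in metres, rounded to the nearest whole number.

The latitude changed by +0.000499° and the longitude by +0.000622°.
North–south shift: 0.000499 × 111120 = 55.4489 m.
E–W at 20.559°: 0.000622° × 111120 × cos 20.559° = 0.000622 × 111120 × 0.9363 ≈ 64.7147 m.
Distance: √(55.4489² + 64.7147²) ≈ 85.2207 m.

85 metres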